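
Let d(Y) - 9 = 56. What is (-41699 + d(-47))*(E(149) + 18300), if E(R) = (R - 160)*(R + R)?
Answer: -625425948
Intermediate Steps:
d(Y) = 65 (d(Y) = 9 + 56 = 65)
E(R) = 2*R*(-160 + R) (E(R) = (-160 + R)*(2*R) = 2*R*(-160 + R))
(-41699 + d(-47))*(E(149) + 18300) = (-41699 + 65)*(2*149*(-160 + 149) + 18300) = -41634*(2*149*(-11) + 18300) = -41634*(-3278 + 18300) = -41634*15022 = -625425948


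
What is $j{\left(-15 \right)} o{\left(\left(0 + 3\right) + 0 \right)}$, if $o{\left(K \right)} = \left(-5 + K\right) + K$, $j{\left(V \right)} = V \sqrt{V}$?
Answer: $- 15 i \sqrt{15} \approx - 58.095 i$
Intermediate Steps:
$j{\left(V \right)} = V^{\frac{3}{2}}$
$o{\left(K \right)} = -5 + 2 K$
$j{\left(-15 \right)} o{\left(\left(0 + 3\right) + 0 \right)} = \left(-15\right)^{\frac{3}{2}} \left(-5 + 2 \left(\left(0 + 3\right) + 0\right)\right) = - 15 i \sqrt{15} \left(-5 + 2 \left(3 + 0\right)\right) = - 15 i \sqrt{15} \left(-5 + 2 \cdot 3\right) = - 15 i \sqrt{15} \left(-5 + 6\right) = - 15 i \sqrt{15} \cdot 1 = - 15 i \sqrt{15}$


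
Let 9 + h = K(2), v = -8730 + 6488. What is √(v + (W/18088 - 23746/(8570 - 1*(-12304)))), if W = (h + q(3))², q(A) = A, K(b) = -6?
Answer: I*√520253131461717/481593 ≈ 47.362*I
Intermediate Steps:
v = -2242
h = -15 (h = -9 - 6 = -15)
W = 144 (W = (-15 + 3)² = (-12)² = 144)
√(v + (W/18088 - 23746/(8570 - 1*(-12304)))) = √(-2242 + (144/18088 - 23746/(8570 - 1*(-12304)))) = √(-2242 + (144*(1/18088) - 23746/(8570 + 12304))) = √(-2242 + (18/2261 - 23746/20874)) = √(-2242 + (18/2261 - 23746*1/20874)) = √(-2242 + (18/2261 - 11873/10437)) = √(-2242 - 3808141/3371151) = √(-7561928683/3371151) = I*√520253131461717/481593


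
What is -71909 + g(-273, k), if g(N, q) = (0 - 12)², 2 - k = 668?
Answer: -71765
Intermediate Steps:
k = -666 (k = 2 - 1*668 = 2 - 668 = -666)
g(N, q) = 144 (g(N, q) = (-12)² = 144)
-71909 + g(-273, k) = -71909 + 144 = -71765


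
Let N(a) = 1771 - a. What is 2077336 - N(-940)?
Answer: 2074625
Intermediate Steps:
2077336 - N(-940) = 2077336 - (1771 - 1*(-940)) = 2077336 - (1771 + 940) = 2077336 - 1*2711 = 2077336 - 2711 = 2074625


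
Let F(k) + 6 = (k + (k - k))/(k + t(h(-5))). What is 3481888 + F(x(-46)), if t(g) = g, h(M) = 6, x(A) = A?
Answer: 69637663/20 ≈ 3.4819e+6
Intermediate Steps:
F(k) = -6 + k/(6 + k) (F(k) = -6 + (k + (k - k))/(k + 6) = -6 + (k + 0)/(6 + k) = -6 + k/(6 + k))
3481888 + F(x(-46)) = 3481888 + (-36 - 5*(-46))/(6 - 46) = 3481888 + (-36 + 230)/(-40) = 3481888 - 1/40*194 = 3481888 - 97/20 = 69637663/20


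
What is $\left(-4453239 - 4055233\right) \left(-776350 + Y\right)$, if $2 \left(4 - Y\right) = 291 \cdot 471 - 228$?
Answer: $7187638077900$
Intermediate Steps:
$Y = - \frac{136825}{2}$ ($Y = 4 - \frac{291 \cdot 471 - 228}{2} = 4 - \frac{137061 - 228}{2} = 4 - \frac{136833}{2} = - \frac{136825}{2} \approx -68413.0$)
$\left(-4453239 - 4055233\right) \left(-776350 + Y\right) = \left(-4453239 - 4055233\right) \left(-776350 - \frac{136825}{2}\right) = \left(-8508472\right) \left(- \frac{1689525}{2}\right) = 7187638077900$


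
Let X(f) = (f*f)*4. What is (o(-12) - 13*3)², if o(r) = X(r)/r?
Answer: 7569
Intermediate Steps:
X(f) = 4*f² (X(f) = f²*4 = 4*f²)
o(r) = 4*r (o(r) = (4*r²)/r = 4*r)
(o(-12) - 13*3)² = (4*(-12) - 13*3)² = (-48 - 39)² = (-87)² = 7569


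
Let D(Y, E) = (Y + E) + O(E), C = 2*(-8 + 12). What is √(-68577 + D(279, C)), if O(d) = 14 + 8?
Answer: 2*I*√17067 ≈ 261.28*I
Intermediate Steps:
C = 8 (C = 2*4 = 8)
O(d) = 22
D(Y, E) = 22 + E + Y (D(Y, E) = (Y + E) + 22 = (E + Y) + 22 = 22 + E + Y)
√(-68577 + D(279, C)) = √(-68577 + (22 + 8 + 279)) = √(-68577 + 309) = √(-68268) = 2*I*√17067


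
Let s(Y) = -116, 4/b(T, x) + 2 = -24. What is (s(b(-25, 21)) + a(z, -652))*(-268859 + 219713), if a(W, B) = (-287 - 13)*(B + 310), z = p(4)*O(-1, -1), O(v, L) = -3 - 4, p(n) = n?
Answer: -5036678664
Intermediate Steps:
b(T, x) = -2/13 (b(T, x) = 4/(-2 - 24) = 4/(-26) = 4*(-1/26) = -2/13)
O(v, L) = -7
z = -28 (z = 4*(-7) = -28)
a(W, B) = -93000 - 300*B (a(W, B) = -300*(310 + B) = -93000 - 300*B)
(s(b(-25, 21)) + a(z, -652))*(-268859 + 219713) = (-116 + (-93000 - 300*(-652)))*(-268859 + 219713) = (-116 + (-93000 + 195600))*(-49146) = (-116 + 102600)*(-49146) = 102484*(-49146) = -5036678664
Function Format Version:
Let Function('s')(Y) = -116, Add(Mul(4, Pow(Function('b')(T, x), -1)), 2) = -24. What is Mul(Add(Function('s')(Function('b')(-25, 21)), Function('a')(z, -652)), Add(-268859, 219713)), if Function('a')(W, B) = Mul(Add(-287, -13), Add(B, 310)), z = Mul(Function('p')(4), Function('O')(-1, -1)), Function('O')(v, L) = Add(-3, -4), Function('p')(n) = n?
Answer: -5036678664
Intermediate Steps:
Function('b')(T, x) = Rational(-2, 13) (Function('b')(T, x) = Mul(4, Pow(Add(-2, -24), -1)) = Mul(4, Pow(-26, -1)) = Mul(4, Rational(-1, 26)) = Rational(-2, 13))
Function('O')(v, L) = -7
z = -28 (z = Mul(4, -7) = -28)
Function('a')(W, B) = Add(-93000, Mul(-300, B)) (Function('a')(W, B) = Mul(-300, Add(310, B)) = Add(-93000, Mul(-300, B)))
Mul(Add(Function('s')(Function('b')(-25, 21)), Function('a')(z, -652)), Add(-268859, 219713)) = Mul(Add(-116, Add(-93000, Mul(-300, -652))), Add(-268859, 219713)) = Mul(Add(-116, Add(-93000, 195600)), -49146) = Mul(Add(-116, 102600), -49146) = Mul(102484, -49146) = -5036678664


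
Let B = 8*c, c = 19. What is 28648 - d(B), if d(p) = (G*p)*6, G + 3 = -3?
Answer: 34120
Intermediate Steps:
G = -6 (G = -3 - 3 = -6)
B = 152 (B = 8*19 = 152)
d(p) = -36*p (d(p) = -6*p*6 = -36*p)
28648 - d(B) = 28648 - (-36)*152 = 28648 - 1*(-5472) = 28648 + 5472 = 34120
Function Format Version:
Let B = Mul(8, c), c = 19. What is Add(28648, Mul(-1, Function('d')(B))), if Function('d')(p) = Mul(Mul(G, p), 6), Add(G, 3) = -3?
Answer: 34120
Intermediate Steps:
G = -6 (G = Add(-3, -3) = -6)
B = 152 (B = Mul(8, 19) = 152)
Function('d')(p) = Mul(-36, p) (Function('d')(p) = Mul(Mul(-6, p), 6) = Mul(-36, p))
Add(28648, Mul(-1, Function('d')(B))) = Add(28648, Mul(-1, Mul(-36, 152))) = Add(28648, Mul(-1, -5472)) = Add(28648, 5472) = 34120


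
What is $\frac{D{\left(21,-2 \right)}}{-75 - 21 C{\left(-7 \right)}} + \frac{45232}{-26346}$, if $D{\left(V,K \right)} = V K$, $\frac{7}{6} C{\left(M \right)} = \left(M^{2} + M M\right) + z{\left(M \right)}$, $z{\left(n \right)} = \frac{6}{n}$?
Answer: $- \frac{94940126}{56051115} \approx -1.6938$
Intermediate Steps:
$C{\left(M \right)} = \frac{12 M^{2}}{7} + \frac{36}{7 M}$ ($C{\left(M \right)} = \frac{6 \left(\left(M^{2} + M M\right) + \frac{6}{M}\right)}{7} = \frac{6 \left(\left(M^{2} + M^{2}\right) + \frac{6}{M}\right)}{7} = \frac{6 \left(2 M^{2} + \frac{6}{M}\right)}{7} = \frac{12 M^{2}}{7} + \frac{36}{7 M}$)
$D{\left(V,K \right)} = K V$
$\frac{D{\left(21,-2 \right)}}{-75 - 21 C{\left(-7 \right)}} + \frac{45232}{-26346} = \frac{\left(-2\right) 21}{-75 - 21 \frac{12 \left(3 + \left(-7\right)^{3}\right)}{7 \left(-7\right)}} + \frac{45232}{-26346} = - \frac{42}{-75 - 21 \cdot \frac{12}{7} \left(- \frac{1}{7}\right) \left(3 - 343\right)} + 45232 \left(- \frac{1}{26346}\right) = - \frac{42}{-75 - 21 \cdot \frac{12}{7} \left(- \frac{1}{7}\right) \left(-340\right)} - \frac{22616}{13173} = - \frac{42}{-75 - \frac{12240}{7}} - \frac{22616}{13173} = - \frac{42}{- \frac{12765}{7}} - \frac{22616}{13173} = \left(-42\right) \left(- \frac{7}{12765}\right) - \frac{22616}{13173} = \frac{98}{4255} - \frac{22616}{13173} = - \frac{94940126}{56051115}$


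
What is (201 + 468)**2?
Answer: 447561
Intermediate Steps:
(201 + 468)**2 = 669**2 = 447561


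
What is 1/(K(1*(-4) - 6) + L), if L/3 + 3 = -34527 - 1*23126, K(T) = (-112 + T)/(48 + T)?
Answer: -19/3286453 ≈ -5.7813e-6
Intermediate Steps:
K(T) = (-112 + T)/(48 + T)
L = -172968 (L = -9 + 3*(-34527 - 1*23126) = -9 + 3*(-34527 - 23126) = -9 + 3*(-57653) = -9 - 172959 = -172968)
1/(K(1*(-4) - 6) + L) = 1/((-112 + (1*(-4) - 6))/(48 + (1*(-4) - 6)) - 172968) = 1/((-112 + (-4 - 6))/(48 + (-4 - 6)) - 172968) = 1/((-112 - 10)/(48 - 10) - 172968) = 1/(-122/38 - 172968) = 1/((1/38)*(-122) - 172968) = 1/(-61/19 - 172968) = 1/(-3286453/19) = -19/3286453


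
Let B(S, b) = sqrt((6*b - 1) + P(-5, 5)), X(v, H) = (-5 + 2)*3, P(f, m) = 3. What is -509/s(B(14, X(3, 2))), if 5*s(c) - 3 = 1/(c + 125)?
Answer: 2545*(-2*sqrt(13) + 125*I)/(2*(-188*I + 3*sqrt(13))) ≈ -846.08 - 0.12938*I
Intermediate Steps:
X(v, H) = -9 (X(v, H) = -3*3 = -9)
B(S, b) = sqrt(2 + 6*b) (B(S, b) = sqrt((6*b - 1) + 3) = sqrt((-1 + 6*b) + 3) = sqrt(2 + 6*b))
s(c) = 3/5 + 1/(5*(125 + c)) (s(c) = 3/5 + 1/(5*(c + 125)) = 3/5 + 1/(5*(125 + c)))
-509/s(B(14, X(3, 2))) = -509*5*(125 + sqrt(2 + 6*(-9)))/(376 + 3*sqrt(2 + 6*(-9))) = -509*5*(125 + sqrt(2 - 54))/(376 + 3*sqrt(2 - 54)) = -509*5*(125 + sqrt(-52))/(376 + 3*sqrt(-52)) = -509*5*(125 + 2*I*sqrt(13))/(376 + 3*(2*I*sqrt(13))) = -509*5*(125 + 2*I*sqrt(13))/(376 + 6*I*sqrt(13)) = -2545*(125 + 2*I*sqrt(13))/(376 + 6*I*sqrt(13))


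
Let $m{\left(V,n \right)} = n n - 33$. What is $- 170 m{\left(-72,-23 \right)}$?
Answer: $-84320$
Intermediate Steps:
$m{\left(V,n \right)} = -33 + n^{2}$ ($m{\left(V,n \right)} = n^{2} - 33 = -33 + n^{2}$)
$- 170 m{\left(-72,-23 \right)} = - 170 \left(-33 + \left(-23\right)^{2}\right) = - 170 \left(-33 + 529\right) = \left(-170\right) 496 = -84320$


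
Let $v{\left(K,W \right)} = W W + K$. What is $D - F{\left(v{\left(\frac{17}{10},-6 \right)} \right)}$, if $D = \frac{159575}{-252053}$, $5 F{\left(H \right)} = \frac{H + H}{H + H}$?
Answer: $- \frac{1049928}{1260265} \approx -0.8331$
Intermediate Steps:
$v{\left(K,W \right)} = K + W^{2}$ ($v{\left(K,W \right)} = W^{2} + K = K + W^{2}$)
$F{\left(H \right)} = \frac{1}{5}$ ($F{\left(H \right)} = \frac{\left(H + H\right) \frac{1}{H + H}}{5} = \frac{2 H \frac{1}{2 H}}{5} = \frac{1}{5} \cdot 1 = \frac{1}{5}$)
$D = - \frac{159575}{252053}$ ($D = 159575 \left(- \frac{1}{252053}\right) = - \frac{159575}{252053} \approx -0.6331$)
$D - F{\left(v{\left(\frac{17}{10},-6 \right)} \right)} = - \frac{159575}{252053} - \frac{1}{5} = - \frac{1049928}{1260265}$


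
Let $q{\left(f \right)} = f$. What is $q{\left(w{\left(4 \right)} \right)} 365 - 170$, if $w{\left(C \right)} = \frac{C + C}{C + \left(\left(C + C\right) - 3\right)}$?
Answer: $\frac{1390}{9} \approx 154.44$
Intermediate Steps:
$w{\left(C \right)} = \frac{2 C}{-3 + 3 C}$ ($w{\left(C \right)} = \frac{2 C}{C + \left(2 C - 3\right)} = \frac{2 C}{C + \left(-3 + 2 C\right)} = \frac{2 C}{-3 + 3 C}$)
$q{\left(w{\left(4 \right)} \right)} 365 - 170 = \frac{2}{3} \cdot 4 \frac{1}{-1 + 4} \cdot 365 - 170 = \frac{2}{3} \cdot 4 \cdot \frac{1}{3} \cdot 365 - 170 = \frac{8}{9} \cdot 365 - 170 = \frac{2920}{9} - 170 = \frac{1390}{9}$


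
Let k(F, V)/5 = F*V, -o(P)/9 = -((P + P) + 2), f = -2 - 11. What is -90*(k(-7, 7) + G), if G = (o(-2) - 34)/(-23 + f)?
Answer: 21920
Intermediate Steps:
f = -13
o(P) = 18 + 18*P (o(P) = -(-9)*((P + P) + 2) = -(-9)*(2*P + 2) = -(-9)*(2 + 2*P) = -9*(-2 - 2*P) = 18 + 18*P)
k(F, V) = 5*F*V (k(F, V) = 5*(F*V) = 5*F*V)
G = 13/9 (G = ((18 + 18*(-2)) - 34)/(-23 - 13) = ((18 - 36) - 34)/(-36) = (-18 - 34)*(-1/36) = -52*(-1/36) = 13/9 ≈ 1.4444)
-90*(k(-7, 7) + G) = -90*(5*(-7)*7 + 13/9) = -90*(-245 + 13/9) = -90*(-2192/9) = 21920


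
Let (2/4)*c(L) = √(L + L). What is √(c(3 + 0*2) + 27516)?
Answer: √(27516 + 2*√6) ≈ 165.89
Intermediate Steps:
c(L) = 2*√2*√L (c(L) = 2*√(L + L) = 2*√(2*L) = 2*(√2*√L) = 2*√2*√L)
√(c(3 + 0*2) + 27516) = √(2*√2*√(3 + 0*2) + 27516) = √(2*√2*√(3 + 0) + 27516) = √(2*√2*√3 + 27516) = √(2*√6 + 27516) = √(27516 + 2*√6)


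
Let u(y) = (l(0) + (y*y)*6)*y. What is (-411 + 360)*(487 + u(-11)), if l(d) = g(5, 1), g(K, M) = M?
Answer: 383010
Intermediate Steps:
l(d) = 1
u(y) = y*(1 + 6*y**2) (u(y) = (1 + (y*y)*6)*y = (1 + y**2*6)*y = (1 + 6*y**2)*y = y*(1 + 6*y**2))
(-411 + 360)*(487 + u(-11)) = (-411 + 360)*(487 + (-11 + 6*(-11)**3)) = -51*(487 + (-11 + 6*(-1331))) = -51*(487 + (-11 - 7986)) = -51*(487 - 7997) = -51*(-7510) = 383010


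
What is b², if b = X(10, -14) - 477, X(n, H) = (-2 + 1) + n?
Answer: 219024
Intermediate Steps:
X(n, H) = -1 + n
b = -468 (b = (-1 + 10) - 477 = 9 - 477 = -468)
b² = (-468)² = 219024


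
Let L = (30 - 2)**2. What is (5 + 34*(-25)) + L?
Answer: -61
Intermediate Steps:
L = 784 (L = 28**2 = 784)
(5 + 34*(-25)) + L = (5 + 34*(-25)) + 784 = (5 - 850) + 784 = -845 + 784 = -61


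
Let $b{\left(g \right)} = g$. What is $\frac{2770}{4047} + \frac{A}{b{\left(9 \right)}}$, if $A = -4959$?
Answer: $- \frac{2227127}{4047} \approx -550.32$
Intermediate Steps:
$\frac{2770}{4047} + \frac{A}{b{\left(9 \right)}} = \frac{2770}{4047} - \frac{4959}{9} = 2770 \cdot \frac{1}{4047} - 551 = \frac{2770}{4047} - 551 = - \frac{2227127}{4047}$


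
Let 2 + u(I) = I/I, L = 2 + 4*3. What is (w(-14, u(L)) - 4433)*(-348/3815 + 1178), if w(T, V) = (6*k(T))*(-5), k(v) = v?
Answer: -18033306386/3815 ≈ -4.7269e+6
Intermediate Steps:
L = 14 (L = 2 + 12 = 14)
u(I) = -1 (u(I) = -2 + I/I = -2 + 1 = -1)
w(T, V) = -30*T (w(T, V) = (6*T)*(-5) = -30*T)
(w(-14, u(L)) - 4433)*(-348/3815 + 1178) = (-30*(-14) - 4433)*(-348/3815 + 1178) = (420 - 4433)*(-348*1/3815 + 1178) = -4013*(-348/3815 + 1178) = -4013*4493722/3815 = -18033306386/3815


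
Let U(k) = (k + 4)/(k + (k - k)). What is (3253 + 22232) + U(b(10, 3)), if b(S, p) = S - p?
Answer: 178406/7 ≈ 25487.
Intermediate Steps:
U(k) = (4 + k)/k (U(k) = (4 + k)/(k + 0) = (4 + k)/k)
(3253 + 22232) + U(b(10, 3)) = (3253 + 22232) + (4 + (10 - 1*3))/(10 - 1*3) = 25485 + (4 + (10 - 3))/(10 - 3) = 25485 + (4 + 7)/7 = 25485 + (⅐)*11 = 25485 + 11/7 = 178406/7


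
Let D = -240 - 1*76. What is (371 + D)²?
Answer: 3025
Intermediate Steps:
D = -316 (D = -240 - 76 = -316)
(371 + D)² = (371 - 316)² = 55² = 3025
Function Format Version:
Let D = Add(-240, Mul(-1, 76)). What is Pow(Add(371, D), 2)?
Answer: 3025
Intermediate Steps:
D = -316 (D = Add(-240, -76) = -316)
Pow(Add(371, D), 2) = Pow(Add(371, -316), 2) = Pow(55, 2) = 3025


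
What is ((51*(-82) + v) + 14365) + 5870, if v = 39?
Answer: 16092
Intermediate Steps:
((51*(-82) + v) + 14365) + 5870 = ((51*(-82) + 39) + 14365) + 5870 = ((-4182 + 39) + 14365) + 5870 = (-4143 + 14365) + 5870 = 10222 + 5870 = 16092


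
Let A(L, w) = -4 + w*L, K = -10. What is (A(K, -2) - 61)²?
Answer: 2025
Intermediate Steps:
A(L, w) = -4 + L*w
(A(K, -2) - 61)² = ((-4 - 10*(-2)) - 61)² = ((-4 + 20) - 61)² = (16 - 61)² = (-45)² = 2025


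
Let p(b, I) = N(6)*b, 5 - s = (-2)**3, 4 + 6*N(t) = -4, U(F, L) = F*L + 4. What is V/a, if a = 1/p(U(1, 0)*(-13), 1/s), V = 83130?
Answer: 5763680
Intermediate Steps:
U(F, L) = 4 + F*L
N(t) = -4/3 (N(t) = -2/3 + (1/6)*(-4) = -2/3 - 2/3 = -4/3)
s = 13 (s = 5 - 1*(-2)**3 = 5 - 1*(-8) = 5 + 8 = 13)
p(b, I) = -4*b/3
a = 3/208 (a = 1/(-4*(4 + 1*0)*(-13)/3) = 1/(-4*(4 + 0)*(-13)/3) = 1/(-16*(-13)/3) = 1/(-4/3*(-52)) = 1/(208/3) = 3/208 ≈ 0.014423)
V/a = 83130/(3/208) = 83130*(208/3) = 5763680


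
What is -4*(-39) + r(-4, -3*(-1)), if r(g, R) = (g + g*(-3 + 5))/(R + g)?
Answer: 168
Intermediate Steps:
r(g, R) = 3*g/(R + g) (r(g, R) = (g + g*2)/(R + g) = (g + 2*g)/(R + g) = (3*g)/(R + g) = 3*g/(R + g))
-4*(-39) + r(-4, -3*(-1)) = -4*(-39) + 3*(-4)/(-3*(-1) - 4) = 156 + 3*(-4)/(3 - 4) = 156 + 3*(-4)/(-1) = 156 + 3*(-4)*(-1) = 156 + 12 = 168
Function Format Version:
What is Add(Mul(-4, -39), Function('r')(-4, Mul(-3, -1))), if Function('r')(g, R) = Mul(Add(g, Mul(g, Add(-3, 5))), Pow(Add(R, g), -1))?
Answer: 168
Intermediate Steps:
Function('r')(g, R) = Mul(3, g, Pow(Add(R, g), -1)) (Function('r')(g, R) = Mul(Add(g, Mul(g, 2)), Pow(Add(R, g), -1)) = Mul(Add(g, Mul(2, g)), Pow(Add(R, g), -1)) = Mul(Mul(3, g), Pow(Add(R, g), -1)) = Mul(3, g, Pow(Add(R, g), -1)))
Add(Mul(-4, -39), Function('r')(-4, Mul(-3, -1))) = Add(Mul(-4, -39), Mul(3, -4, Pow(Add(Mul(-3, -1), -4), -1))) = Add(156, Mul(3, -4, Pow(Add(3, -4), -1))) = Add(156, Mul(3, -4, Pow(-1, -1))) = Add(156, Mul(3, -4, -1)) = Add(156, 12) = 168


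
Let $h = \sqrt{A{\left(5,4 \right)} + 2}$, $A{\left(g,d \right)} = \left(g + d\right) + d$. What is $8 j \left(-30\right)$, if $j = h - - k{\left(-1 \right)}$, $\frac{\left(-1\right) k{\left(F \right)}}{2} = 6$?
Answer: $2880 - 240 \sqrt{15} \approx 1950.5$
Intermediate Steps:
$A{\left(g,d \right)} = g + 2 d$ ($A{\left(g,d \right)} = \left(d + g\right) + d = g + 2 d$)
$k{\left(F \right)} = -12$ ($k{\left(F \right)} = \left(-2\right) 6 = -12$)
$h = \sqrt{15}$ ($h = \sqrt{\left(5 + 2 \cdot 4\right) + 2} = \sqrt{\left(5 + 8\right) + 2} = \sqrt{13 + 2} = \sqrt{15} \approx 3.873$)
$j = -12 + \sqrt{15}$ ($j = \sqrt{15} - \left(-1\right) \left(-12\right) = \sqrt{15} - 12 = -12 + \sqrt{15} \approx -8.127$)
$8 j \left(-30\right) = 8 \left(-12 + \sqrt{15}\right) \left(-30\right) = \left(-96 + 8 \sqrt{15}\right) \left(-30\right) = 2880 - 240 \sqrt{15}$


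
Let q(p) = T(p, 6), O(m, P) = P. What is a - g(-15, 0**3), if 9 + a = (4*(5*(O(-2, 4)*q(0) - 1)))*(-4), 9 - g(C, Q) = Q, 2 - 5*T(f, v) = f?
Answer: -66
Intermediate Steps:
T(f, v) = 2/5 - f/5
g(C, Q) = 9 - Q
q(p) = 2/5 - p/5
a = -57 (a = -9 + (4*(5*(4*(2/5 - 1/5*0) - 1)))*(-4) = -9 + (4*(5*(4*(2/5 + 0) - 1)))*(-4) = -9 + (4*(5*(4*(2/5) - 1)))*(-4) = -9 + (4*(5*(8/5 - 1)))*(-4) = -9 + (4*(5*(3/5)))*(-4) = -9 + (4*3)*(-4) = -9 + 12*(-4) = -9 - 48 = -57)
a - g(-15, 0**3) = -57 - (9 - 1*0**3) = -57 - (9 - 1*0) = -57 - (9 + 0) = -57 - 1*9 = -57 - 9 = -66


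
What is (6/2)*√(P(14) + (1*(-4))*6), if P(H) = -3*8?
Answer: 12*I*√3 ≈ 20.785*I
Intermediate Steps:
P(H) = -24
(6/2)*√(P(14) + (1*(-4))*6) = (6/2)*√(-24 + (1*(-4))*6) = (6*(½))*√(-24 - 4*6) = 3*√(-24 - 24) = 3*√(-48) = 3*(4*I*√3) = 12*I*√3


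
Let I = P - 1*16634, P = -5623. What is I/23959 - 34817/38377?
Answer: -1688337392/919474543 ≈ -1.8362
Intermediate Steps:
I = -22257 (I = -5623 - 1*16634 = -5623 - 16634 = -22257)
I/23959 - 34817/38377 = -22257/23959 - 34817/38377 = -1688337392/919474543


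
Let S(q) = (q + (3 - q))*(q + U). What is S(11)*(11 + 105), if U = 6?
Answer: 5916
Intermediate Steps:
S(q) = 18 + 3*q (S(q) = (q + (3 - q))*(q + 6) = 3*(6 + q) = 18 + 3*q)
S(11)*(11 + 105) = (18 + 3*11)*(11 + 105) = (18 + 33)*116 = 51*116 = 5916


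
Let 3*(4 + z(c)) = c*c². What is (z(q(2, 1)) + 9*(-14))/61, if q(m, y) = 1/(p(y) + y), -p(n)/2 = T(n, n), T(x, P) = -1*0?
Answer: -389/183 ≈ -2.1257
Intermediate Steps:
T(x, P) = 0
p(n) = 0 (p(n) = -2*0 = 0)
q(m, y) = 1/y (q(m, y) = 1/(0 + y) = 1/y)
z(c) = -4 + c³/3 (z(c) = -4 + (c*c²)/3 = -4 + c³/3)
(z(q(2, 1)) + 9*(-14))/61 = ((-4 + (1/1)³/3) + 9*(-14))/61 = ((-4 + (⅓)*1³) - 126)/61 = ((-4 + (⅓)*1) - 126)/61 = ((-4 + ⅓) - 126)/61 = (-11/3 - 126)/61 = (1/61)*(-389/3) = -389/183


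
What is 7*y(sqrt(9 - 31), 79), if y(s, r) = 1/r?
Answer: 7/79 ≈ 0.088608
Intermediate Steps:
7*y(sqrt(9 - 31), 79) = 7/79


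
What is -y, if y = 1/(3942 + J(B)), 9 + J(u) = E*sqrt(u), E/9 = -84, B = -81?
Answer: -437/6862545 - 84*I/762505 ≈ -6.3679e-5 - 0.00011016*I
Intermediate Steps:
E = -756 (E = 9*(-84) = -756)
J(u) = -9 - 756*sqrt(u)
y = (3933 + 6804*I)/61762905 (y = 1/(3942 + (-9 - 6804*I)) = 1/(3933 - 6804*I) = (3933 + 6804*I)/61762905 ≈ 6.3679e-5 + 0.00011016*I)
-y = -(437/6862545 + 84*I/762505) = -437/6862545 - 84*I/762505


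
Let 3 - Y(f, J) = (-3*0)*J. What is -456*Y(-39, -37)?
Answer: -1368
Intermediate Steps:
Y(f, J) = 3 (Y(f, J) = 3 - (-3*0)*J = 3 - 0*J = 3 - 1*0 = 3 + 0 = 3)
-456*Y(-39, -37) = -456*3 = -1368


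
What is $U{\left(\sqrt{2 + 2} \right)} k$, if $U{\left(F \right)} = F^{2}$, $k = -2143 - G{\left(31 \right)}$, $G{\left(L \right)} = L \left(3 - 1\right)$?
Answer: $-8820$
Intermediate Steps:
$G{\left(L \right)} = 2 L$ ($G{\left(L \right)} = L 2 = 2 L$)
$k = -2205$ ($k = -2143 - 2 \cdot 31 = -2143 - 62 = -2205$)
$U{\left(\sqrt{2 + 2} \right)} k = \left(\sqrt{2 + 2}\right)^{2} \left(-2205\right) = \left(\sqrt{4}\right)^{2} \left(-2205\right) = 2^{2} \left(-2205\right) = 4 \left(-2205\right) = -8820$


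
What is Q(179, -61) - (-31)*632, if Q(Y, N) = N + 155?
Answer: 19686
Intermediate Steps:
Q(Y, N) = 155 + N
Q(179, -61) - (-31)*632 = (155 - 61) - (-31)*632 = 94 - 1*(-19592) = 94 + 19592 = 19686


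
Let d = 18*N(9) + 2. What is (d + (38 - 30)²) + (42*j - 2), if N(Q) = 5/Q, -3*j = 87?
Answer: -1144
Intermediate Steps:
j = -29 (j = -⅓*87 = -29)
d = 12 (d = 18*(5/9) + 2 = 10 + 2 = 12)
(d + (38 - 30)²) + (42*j - 2) = (12 + (38 - 30)²) + (42*(-29) - 2) = (12 + 8²) + (-1218 - 2) = (12 + 64) - 1220 = 76 - 1220 = -1144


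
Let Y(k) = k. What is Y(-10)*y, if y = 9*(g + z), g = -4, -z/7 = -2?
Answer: -900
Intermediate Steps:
z = 14 (z = -7*(-2) = 14)
y = 90 (y = 9*(-4 + 14) = 9*10 = 90)
Y(-10)*y = -10*90 = -900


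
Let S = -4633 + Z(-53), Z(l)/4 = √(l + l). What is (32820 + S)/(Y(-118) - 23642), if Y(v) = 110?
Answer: -28187/23532 - I*√106/5883 ≈ -1.1978 - 0.0017501*I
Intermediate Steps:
Z(l) = 4*√2*√l (Z(l) = 4*√(l + l) = 4*√(2*l) = 4*(√2*√l) = 4*√2*√l)
S = -4633 + 4*I*√106 (S = -4633 + 4*√2*√(-53) = -4633 + 4*√2*(I*√53) = -4633 + 4*I*√106 ≈ -4633.0 + 41.182*I)
(32820 + S)/(Y(-118) - 23642) = (32820 + (-4633 + 4*I*√106))/(110 - 23642) = (28187 + 4*I*√106)/(-23532) = (28187 + 4*I*√106)*(-1/23532) = -28187/23532 - I*√106/5883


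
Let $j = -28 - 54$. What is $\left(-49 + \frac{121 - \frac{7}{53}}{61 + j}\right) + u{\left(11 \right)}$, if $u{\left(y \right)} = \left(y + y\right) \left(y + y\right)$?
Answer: $\frac{477749}{1113} \approx 429.24$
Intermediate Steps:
$u{\left(y \right)} = 4 y^{2}$ ($u{\left(y \right)} = 2 y 2 y = 4 y^{2}$)
$j = -82$ ($j = -28 - 54 = -82$)
$\left(-49 + \frac{121 - \frac{7}{53}}{61 + j}\right) + u{\left(11 \right)} = \left(-49 + \frac{121 - \frac{7}{53}}{61 - 82}\right) + 4 \cdot 11^{2} = \left(-49 + \frac{121 - \frac{7}{53}}{-21}\right) + 4 \cdot 121 = \left(-49 + \left(121 - \frac{7}{53}\right) \left(- \frac{1}{21}\right)\right) + 484 = \left(-49 + \frac{6406}{53} \left(- \frac{1}{21}\right)\right) + 484 = \left(-49 - \frac{6406}{1113}\right) + 484 = - \frac{60943}{1113} + 484 = \frac{477749}{1113}$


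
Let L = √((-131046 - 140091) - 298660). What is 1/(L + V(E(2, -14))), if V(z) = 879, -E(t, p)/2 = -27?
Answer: 879/1342438 - I*√569797/1342438 ≈ 0.00065478 - 0.0005623*I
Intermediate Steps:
E(t, p) = 54 (E(t, p) = -2*(-27) = 54)
L = I*√569797 (L = √(-271137 - 298660) = √(-569797) = I*√569797 ≈ 754.85*I)
1/(L + V(E(2, -14))) = 1/(I*√569797 + 879) = 1/(879 + I*√569797)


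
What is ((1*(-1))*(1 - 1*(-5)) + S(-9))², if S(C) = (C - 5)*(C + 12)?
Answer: 2304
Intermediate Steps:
S(C) = (-5 + C)*(12 + C)
((1*(-1))*(1 - 1*(-5)) + S(-9))² = ((1*(-1))*(1 - 1*(-5)) + (-60 + (-9)² + 7*(-9)))² = (-(1 + 5) + (-60 + 81 - 63))² = (-1*6 - 42)² = (-6 - 42)² = (-48)² = 2304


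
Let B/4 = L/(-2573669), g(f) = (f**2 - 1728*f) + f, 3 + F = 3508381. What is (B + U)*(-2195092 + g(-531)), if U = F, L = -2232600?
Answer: -8994143743552024508/2573669 ≈ -3.4947e+12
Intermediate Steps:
F = 3508378 (F = -3 + 3508381 = 3508378)
g(f) = f**2 - 1727*f
B = 8930400/2573669 (B = 4*(-2232600/(-2573669)) = 4*(-2232600*(-1/2573669)) = 4*(2232600/2573669) = 8930400/2573669 ≈ 3.4699)
U = 3508378
(B + U)*(-2195092 + g(-531)) = (8930400/2573669 + 3508378)*(-2195092 - 531*(-1727 - 531)) = 9029412629282*(-2195092 - 531*(-2258))/2573669 = 9029412629282*(-2195092 + 1198998)/2573669 = (9029412629282/2573669)*(-996094) = -8994143743552024508/2573669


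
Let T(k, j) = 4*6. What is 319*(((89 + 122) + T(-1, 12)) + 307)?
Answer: 172898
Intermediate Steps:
T(k, j) = 24
319*(((89 + 122) + T(-1, 12)) + 307) = 319*(((89 + 122) + 24) + 307) = 319*((211 + 24) + 307) = 319*(235 + 307) = 319*542 = 172898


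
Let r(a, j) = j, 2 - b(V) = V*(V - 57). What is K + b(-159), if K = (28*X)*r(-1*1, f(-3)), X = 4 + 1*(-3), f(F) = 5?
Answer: -34202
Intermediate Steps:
b(V) = 2 - V*(-57 + V) (b(V) = 2 - V*(V - 57) = 2 - V*(-57 + V))
X = 1 (X = 4 - 3 = 1)
K = 140 (K = (28*1)*5 = 28*5 = 140)
K + b(-159) = 140 + (2 - 1*(-159)**2 + 57*(-159)) = 140 + (2 - 1*25281 - 9063) = 140 + (2 - 25281 - 9063) = 140 - 34342 = -34202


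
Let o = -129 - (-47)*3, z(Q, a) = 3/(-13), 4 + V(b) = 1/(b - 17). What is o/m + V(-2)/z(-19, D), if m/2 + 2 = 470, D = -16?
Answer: 26045/1482 ≈ 17.574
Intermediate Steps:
V(b) = -4 + 1/(-17 + b) (V(b) = -4 + 1/(b - 17) = -4 + 1/(-17 + b))
z(Q, a) = -3/13 (z(Q, a) = 3*(-1/13) = -3/13)
m = 936 (m = -4 + 2*470 = -4 + 940 = 936)
o = 12 (o = -129 - 1*(-141) = -129 + 141 = 12)
o/m + V(-2)/z(-19, D) = 12/936 + ((69 - 4*(-2))/(-17 - 2))/(-3/13) = 12*(1/936) + ((69 + 8)/(-19))*(-13/3) = 1/78 - 1/19*77*(-13/3) = 1/78 - 77/19*(-13/3) = 1/78 + 1001/57 = 26045/1482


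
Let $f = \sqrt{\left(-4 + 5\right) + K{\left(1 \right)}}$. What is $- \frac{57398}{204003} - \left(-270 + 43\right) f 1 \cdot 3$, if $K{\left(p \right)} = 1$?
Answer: $- \frac{57398}{204003} + 681 \sqrt{2} \approx 962.8$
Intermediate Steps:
$f = \sqrt{2}$ ($f = \sqrt{\left(-4 + 5\right) + 1} = \sqrt{1 + 1} = \sqrt{2} \approx 1.4142$)
$- \frac{57398}{204003} - \left(-270 + 43\right) f 1 \cdot 3 = - \frac{57398}{204003} - \left(-270 + 43\right) \sqrt{2} \cdot 1 \cdot 3 = \left(-57398\right) \frac{1}{204003} - - 227 \sqrt{2} \cdot 3 = - \frac{57398}{204003} - - 227 \cdot 3 \sqrt{2} = - \frac{57398}{204003} - - 681 \sqrt{2} = - \frac{57398}{204003} + 681 \sqrt{2}$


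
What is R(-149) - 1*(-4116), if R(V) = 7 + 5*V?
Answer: 3378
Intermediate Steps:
R(-149) - 1*(-4116) = (7 + 5*(-149)) - 1*(-4116) = (7 - 745) + 4116 = -738 + 4116 = 3378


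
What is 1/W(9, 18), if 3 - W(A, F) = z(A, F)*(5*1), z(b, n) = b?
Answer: -1/42 ≈ -0.023810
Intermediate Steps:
W(A, F) = 3 - 5*A (W(A, F) = 3 - A*5*1 = 3 - A*5 = 3 - 5*A)
1/W(9, 18) = 1/(3 - 5*9) = 1/(3 - 45) = 1/(-42) = -1/42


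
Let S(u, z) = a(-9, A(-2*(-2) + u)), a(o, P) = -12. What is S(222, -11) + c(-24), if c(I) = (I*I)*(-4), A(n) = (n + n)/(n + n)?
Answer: -2316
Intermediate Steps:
A(n) = 1 (A(n) = (2*n)/((2*n)) = (2*n)*(1/(2*n)) = 1)
c(I) = -4*I² (c(I) = I²*(-4) = -4*I²)
S(u, z) = -12
S(222, -11) + c(-24) = -12 - 4*(-24)² = -12 - 4*576 = -12 - 2304 = -2316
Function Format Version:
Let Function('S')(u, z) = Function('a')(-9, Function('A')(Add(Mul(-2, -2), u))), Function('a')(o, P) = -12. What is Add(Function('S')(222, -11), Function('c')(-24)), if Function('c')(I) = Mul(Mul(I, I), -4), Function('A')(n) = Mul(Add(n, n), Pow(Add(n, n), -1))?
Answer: -2316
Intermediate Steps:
Function('A')(n) = 1 (Function('A')(n) = Mul(Mul(2, n), Pow(Mul(2, n), -1)) = Mul(Mul(2, n), Mul(Rational(1, 2), Pow(n, -1))) = 1)
Function('c')(I) = Mul(-4, Pow(I, 2)) (Function('c')(I) = Mul(Pow(I, 2), -4) = Mul(-4, Pow(I, 2)))
Function('S')(u, z) = -12
Add(Function('S')(222, -11), Function('c')(-24)) = Add(-12, Mul(-4, Pow(-24, 2))) = Add(-12, Mul(-4, 576)) = Add(-12, -2304) = -2316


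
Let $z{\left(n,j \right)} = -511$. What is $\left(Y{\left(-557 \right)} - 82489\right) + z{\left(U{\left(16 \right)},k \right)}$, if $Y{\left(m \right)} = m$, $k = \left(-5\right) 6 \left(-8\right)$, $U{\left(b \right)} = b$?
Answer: $-83557$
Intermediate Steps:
$k = 240$ ($k = \left(-30\right) \left(-8\right) = 240$)
$\left(Y{\left(-557 \right)} - 82489\right) + z{\left(U{\left(16 \right)},k \right)} = \left(-557 - 82489\right) - 511 = -83046 - 511 = -83557$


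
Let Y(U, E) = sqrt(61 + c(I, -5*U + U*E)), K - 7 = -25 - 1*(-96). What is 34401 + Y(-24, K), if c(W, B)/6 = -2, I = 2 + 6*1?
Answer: 34408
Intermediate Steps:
K = 78 (K = 7 + (-25 - 1*(-96)) = 7 + (-25 + 96) = 7 + 71 = 78)
I = 8 (I = 2 + 6 = 8)
c(W, B) = -12 (c(W, B) = 6*(-2) = -12)
Y(U, E) = 7 (Y(U, E) = sqrt(61 - 12) = sqrt(49) = 7)
34401 + Y(-24, K) = 34401 + 7 = 34408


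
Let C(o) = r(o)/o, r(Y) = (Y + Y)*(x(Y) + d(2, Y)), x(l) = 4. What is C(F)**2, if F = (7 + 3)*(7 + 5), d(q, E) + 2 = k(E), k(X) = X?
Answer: 59536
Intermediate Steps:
d(q, E) = -2 + E
r(Y) = 2*Y*(2 + Y) (r(Y) = (Y + Y)*(4 + (-2 + Y)) = (2*Y)*(2 + Y) = 2*Y*(2 + Y))
F = 120 (F = 10*12 = 120)
C(o) = 4 + 2*o (C(o) = (2*o*(2 + o))/o = 4 + 2*o)
C(F)**2 = (4 + 2*120)**2 = (4 + 240)**2 = 244**2 = 59536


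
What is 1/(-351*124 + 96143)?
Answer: 1/52619 ≈ 1.9005e-5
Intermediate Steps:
1/(-351*124 + 96143) = 1/(-13*3348 + 96143) = 1/(-43524 + 96143) = 1/52619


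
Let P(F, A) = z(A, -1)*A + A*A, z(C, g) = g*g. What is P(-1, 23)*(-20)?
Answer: -11040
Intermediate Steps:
z(C, g) = g**2
P(F, A) = A + A**2 (P(F, A) = (-1)**2*A + A*A = 1*A + A**2 = A + A**2)
P(-1, 23)*(-20) = (23*(1 + 23))*(-20) = (23*24)*(-20) = 552*(-20) = -11040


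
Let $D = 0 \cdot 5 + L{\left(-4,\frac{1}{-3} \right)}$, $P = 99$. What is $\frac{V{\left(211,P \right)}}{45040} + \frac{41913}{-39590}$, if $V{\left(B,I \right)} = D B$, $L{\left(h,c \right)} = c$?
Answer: $- \frac{113432761}{106988016} \approx -1.0602$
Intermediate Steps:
$D = - \frac{1}{3}$ ($D = 0 \cdot 5 + \frac{1}{-3} = 0 - \frac{1}{3} = - \frac{1}{3} \approx -0.33333$)
$V{\left(B,I \right)} = - \frac{B}{3}$
$\frac{V{\left(211,P \right)}}{45040} + \frac{41913}{-39590} = \frac{\left(- \frac{1}{3}\right) 211}{45040} + \frac{41913}{-39590} = \left(- \frac{211}{3}\right) \frac{1}{45040} + 41913 \left(- \frac{1}{39590}\right) = - \frac{211}{135120} - \frac{41913}{39590} = - \frac{113432761}{106988016}$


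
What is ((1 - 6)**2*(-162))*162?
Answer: -656100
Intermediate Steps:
((1 - 6)**2*(-162))*162 = ((-5)**2*(-162))*162 = (25*(-162))*162 = -4050*162 = -656100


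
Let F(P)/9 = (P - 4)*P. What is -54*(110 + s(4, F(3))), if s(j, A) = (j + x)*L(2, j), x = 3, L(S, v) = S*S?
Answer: -7452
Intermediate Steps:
L(S, v) = S**2
F(P) = 9*P*(-4 + P) (F(P) = 9*((P - 4)*P) = 9*((-4 + P)*P) = 9*(P*(-4 + P)) = 9*P*(-4 + P))
s(j, A) = 12 + 4*j (s(j, A) = (j + 3)*2**2 = (3 + j)*4 = 12 + 4*j)
-54*(110 + s(4, F(3))) = -54*(110 + (12 + 4*4)) = -54*(110 + (12 + 16)) = -54*(110 + 28) = -54*138 = -7452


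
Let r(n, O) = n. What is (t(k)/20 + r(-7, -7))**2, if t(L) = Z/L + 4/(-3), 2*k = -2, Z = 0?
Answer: 11236/225 ≈ 49.938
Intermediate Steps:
k = -1 (k = (1/2)*(-2) = -1)
t(L) = -4/3 (t(L) = 0/L + 4/(-3) = 0 + 4*(-1/3) = 0 - 4/3 = -4/3)
(t(k)/20 + r(-7, -7))**2 = (-4/3/20 - 7)**2 = (-4/3*1/20 - 7)**2 = (-1/15 - 7)**2 = (-106/15)**2 = 11236/225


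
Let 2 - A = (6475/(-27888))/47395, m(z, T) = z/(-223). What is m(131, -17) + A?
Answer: 11895807095/8421446928 ≈ 1.4126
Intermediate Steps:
m(z, T) = -z/223 (m(z, T) = z*(-1/223) = -z/223)
A = 75528857/37764336 (A = 2 - 6475/(-27888)/47395 = 2 - 6475*(-1/27888)/47395 = 2 - (-925)/(3984*47395) = 2 - 1*(-185/37764336) = 2 + 185/37764336 = 75528857/37764336 ≈ 2.0000)
m(131, -17) + A = -1/223*131 + 75528857/37764336 = -131/223 + 75528857/37764336 = 11895807095/8421446928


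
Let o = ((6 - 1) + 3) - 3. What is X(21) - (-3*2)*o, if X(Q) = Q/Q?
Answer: 31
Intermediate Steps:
X(Q) = 1
o = 5 (o = (5 + 3) - 3 = 8 - 3 = 5)
X(21) - (-3*2)*o = 1 - (-3*2)*5 = 1 - (-6)*5 = 1 - 1*(-30) = 1 + 30 = 31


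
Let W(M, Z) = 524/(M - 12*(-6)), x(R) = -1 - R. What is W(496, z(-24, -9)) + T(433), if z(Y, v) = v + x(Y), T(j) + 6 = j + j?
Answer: 122251/142 ≈ 860.92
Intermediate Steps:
T(j) = -6 + 2*j (T(j) = -6 + (j + j) = -6 + 2*j)
z(Y, v) = -1 + v - Y (z(Y, v) = v + (-1 - Y) = -1 + v - Y)
W(M, Z) = 524/(72 + M) (W(M, Z) = 524/(M + 72) = 524/(72 + M))
W(496, z(-24, -9)) + T(433) = 524/(72 + 496) + (-6 + 2*433) = 524/568 + (-6 + 866) = 524*(1/568) + 860 = 131/142 + 860 = 122251/142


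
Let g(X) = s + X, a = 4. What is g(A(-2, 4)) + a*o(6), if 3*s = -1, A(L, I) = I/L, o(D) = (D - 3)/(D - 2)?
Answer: ⅔ ≈ 0.66667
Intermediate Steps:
o(D) = (-3 + D)/(-2 + D)
s = -⅓ (s = (⅓)*(-1) = -⅓ ≈ -0.33333)
g(X) = -⅓ + X
g(A(-2, 4)) + a*o(6) = (-⅓ + 4/(-2)) + 4*((-3 + 6)/(-2 + 6)) = (-⅓ + 4*(-½)) + 4*(3/4) = (-⅓ - 2) + 4*((¼)*3) = -7/3 + 4*(¾) = -7/3 + 3 = ⅔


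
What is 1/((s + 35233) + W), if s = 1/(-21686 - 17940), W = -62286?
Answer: -39626/1072002179 ≈ -3.6964e-5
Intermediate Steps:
s = -1/39626 (s = 1/(-39626) = -1/39626 ≈ -2.5236e-5)
1/((s + 35233) + W) = 1/((-1/39626 + 35233) - 62286) = 1/(1396142857/39626 - 62286) = 1/(-1072002179/39626) = -39626/1072002179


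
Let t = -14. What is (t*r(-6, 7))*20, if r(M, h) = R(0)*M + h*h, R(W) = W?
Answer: -13720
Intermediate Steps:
r(M, h) = h² (r(M, h) = 0*M + h*h = 0 + h² = h²)
(t*r(-6, 7))*20 = -14*7²*20 = -14*49*20 = -686*20 = -13720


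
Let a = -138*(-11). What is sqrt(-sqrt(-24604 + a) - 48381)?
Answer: sqrt(-48381 - I*sqrt(23086)) ≈ 0.3454 - 219.96*I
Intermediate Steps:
a = 1518
sqrt(-sqrt(-24604 + a) - 48381) = sqrt(-sqrt(-24604 + 1518) - 48381) = sqrt(-sqrt(-23086) - 48381) = sqrt(-I*sqrt(23086) - 48381) = sqrt(-48381 - I*sqrt(23086))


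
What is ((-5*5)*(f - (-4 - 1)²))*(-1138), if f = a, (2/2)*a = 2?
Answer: -654350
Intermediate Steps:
a = 2
f = 2
((-5*5)*(f - (-4 - 1)²))*(-1138) = ((-5*5)*(2 - (-4 - 1)²))*(-1138) = -25*(2 - 1*(-5)²)*(-1138) = -25*(2 - 1*25)*(-1138) = -25*(2 - 25)*(-1138) = -25*(-23)*(-1138) = 575*(-1138) = -654350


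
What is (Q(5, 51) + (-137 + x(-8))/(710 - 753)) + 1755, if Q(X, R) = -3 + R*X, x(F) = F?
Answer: 86446/43 ≈ 2010.4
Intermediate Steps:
(Q(5, 51) + (-137 + x(-8))/(710 - 753)) + 1755 = ((-3 + 51*5) + (-137 - 8)/(710 - 753)) + 1755 = ((-3 + 255) - 145/(-43)) + 1755 = (252 - 145*(-1/43)) + 1755 = (252 + 145/43) + 1755 = 10981/43 + 1755 = 86446/43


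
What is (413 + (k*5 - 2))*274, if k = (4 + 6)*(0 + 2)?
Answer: 140014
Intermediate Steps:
k = 20 (k = 10*2 = 20)
(413 + (k*5 - 2))*274 = (413 + (20*5 - 2))*274 = (413 + (100 - 2))*274 = (413 + 98)*274 = 511*274 = 140014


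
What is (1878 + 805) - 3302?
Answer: -619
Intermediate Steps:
(1878 + 805) - 3302 = 2683 - 3302 = -619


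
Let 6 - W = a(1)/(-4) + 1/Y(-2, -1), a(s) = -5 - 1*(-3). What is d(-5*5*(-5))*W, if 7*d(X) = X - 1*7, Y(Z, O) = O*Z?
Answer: 590/7 ≈ 84.286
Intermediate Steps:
a(s) = -2 (a(s) = -5 + 3 = -2)
d(X) = -1 + X/7 (d(X) = (X - 1*7)/7 = (X - 7)/7 = (-7 + X)/7 = -1 + X/7)
W = 5 (W = 6 - (-2/(-4) + 1/(-1*(-2))) = 6 - (-2*(-1/4) + 1/2) = 6 - (1/2 + 1*(1/2)) = 6 - (1/2 + 1/2) = 6 - 1*1 = 6 - 1 = 5)
d(-5*5*(-5))*W = (-1 + (-5*5*(-5))/7)*5 = (-1 + (-25*(-5))/7)*5 = (-1 + (1/7)*125)*5 = (-1 + 125/7)*5 = (118/7)*5 = 590/7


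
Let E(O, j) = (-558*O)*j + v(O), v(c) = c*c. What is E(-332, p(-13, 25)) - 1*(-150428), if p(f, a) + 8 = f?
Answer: -3629724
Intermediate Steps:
p(f, a) = -8 + f
v(c) = c**2
E(O, j) = O**2 - 558*O*j (E(O, j) = (-558*O)*j + O**2 = -558*O*j + O**2 = O**2 - 558*O*j)
E(-332, p(-13, 25)) - 1*(-150428) = -332*(-332 - 558*(-8 - 13)) - 1*(-150428) = -332*(-332 - 558*(-21)) + 150428 = -332*(-332 + 11718) + 150428 = -332*11386 + 150428 = -3780152 + 150428 = -3629724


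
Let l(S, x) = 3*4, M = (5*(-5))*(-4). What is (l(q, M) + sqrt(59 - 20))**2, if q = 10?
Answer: (12 + sqrt(39))**2 ≈ 332.88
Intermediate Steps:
M = 100 (M = -25*(-4) = 100)
l(S, x) = 12
(l(q, M) + sqrt(59 - 20))**2 = (12 + sqrt(59 - 20))**2 = (12 + sqrt(39))**2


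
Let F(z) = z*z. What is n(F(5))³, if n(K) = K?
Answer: 15625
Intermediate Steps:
F(z) = z²
n(F(5))³ = (5²)³ = 25³ = 15625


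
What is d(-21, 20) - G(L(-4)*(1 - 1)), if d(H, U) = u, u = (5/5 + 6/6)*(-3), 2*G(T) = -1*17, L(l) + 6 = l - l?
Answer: 5/2 ≈ 2.5000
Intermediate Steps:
L(l) = -6 (L(l) = -6 + (l - l) = -6 + 0 = -6)
G(T) = -17/2 (G(T) = (-1*17)/2 = (½)*(-17) = -17/2)
u = -6 (u = (5*(⅕) + 6*(⅙))*(-3) = (1 + 1)*(-3) = 2*(-3) = -6)
d(H, U) = -6
d(-21, 20) - G(L(-4)*(1 - 1)) = -6 - 1*(-17/2) = -6 + 17/2 = 5/2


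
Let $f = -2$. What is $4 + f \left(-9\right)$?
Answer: $22$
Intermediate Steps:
$4 + f \left(-9\right) = 4 - -18 = 4 + 18 = 22$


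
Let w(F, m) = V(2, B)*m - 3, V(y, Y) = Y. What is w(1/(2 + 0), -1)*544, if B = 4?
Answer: -3808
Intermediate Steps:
w(F, m) = -3 + 4*m (w(F, m) = 4*m - 3 = -3 + 4*m)
w(1/(2 + 0), -1)*544 = (-3 + 4*(-1))*544 = (-3 - 4)*544 = -7*544 = -3808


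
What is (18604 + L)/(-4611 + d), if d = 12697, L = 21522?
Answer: 20063/4043 ≈ 4.9624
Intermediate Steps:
(18604 + L)/(-4611 + d) = (18604 + 21522)/(-4611 + 12697) = 40126/8086 = 40126*(1/8086) = 20063/4043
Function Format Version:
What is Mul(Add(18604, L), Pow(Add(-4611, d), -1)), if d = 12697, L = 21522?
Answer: Rational(20063, 4043) ≈ 4.9624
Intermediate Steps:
Mul(Add(18604, L), Pow(Add(-4611, d), -1)) = Mul(Add(18604, 21522), Pow(Add(-4611, 12697), -1)) = Mul(40126, Pow(8086, -1)) = Mul(40126, Rational(1, 8086)) = Rational(20063, 4043)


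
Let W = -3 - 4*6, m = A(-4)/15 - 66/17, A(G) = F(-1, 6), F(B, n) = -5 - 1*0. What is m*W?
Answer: 1935/17 ≈ 113.82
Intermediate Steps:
F(B, n) = -5 (F(B, n) = -5 + 0 = -5)
A(G) = -5
m = -215/51 (m = -5/15 - 66/17 = -5*1/15 - 66*1/17 = -1/3 - 66/17 = -215/51 ≈ -4.2157)
W = -27 (W = -3 - 24 = -27)
m*W = -215/51*(-27) = 1935/17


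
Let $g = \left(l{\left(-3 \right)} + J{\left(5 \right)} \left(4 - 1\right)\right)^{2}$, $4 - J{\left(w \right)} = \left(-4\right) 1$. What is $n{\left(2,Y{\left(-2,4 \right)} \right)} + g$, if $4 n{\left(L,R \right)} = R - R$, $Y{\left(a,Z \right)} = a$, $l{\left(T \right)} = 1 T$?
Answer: $441$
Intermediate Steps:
$l{\left(T \right)} = T$
$J{\left(w \right)} = 8$ ($J{\left(w \right)} = 4 - \left(-4\right) 1 = 4 - -4 = 4 + 4 = 8$)
$n{\left(L,R \right)} = 0$ ($n{\left(L,R \right)} = \frac{R - R}{4} = \frac{1}{4} \cdot 0 = 0$)
$g = 441$ ($g = \left(-3 + 8 \left(4 - 1\right)\right)^{2} = \left(-3 + 8 \cdot 3\right)^{2} = \left(-3 + 24\right)^{2} = 21^{2} = 441$)
$n{\left(2,Y{\left(-2,4 \right)} \right)} + g = 0 + 441 = 441$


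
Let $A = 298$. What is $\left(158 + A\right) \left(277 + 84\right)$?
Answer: $164616$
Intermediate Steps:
$\left(158 + A\right) \left(277 + 84\right) = \left(158 + 298\right) \left(277 + 84\right) = 456 \cdot 361 = 164616$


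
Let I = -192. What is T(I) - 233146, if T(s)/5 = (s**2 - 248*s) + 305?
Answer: 190779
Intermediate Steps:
T(s) = 1525 - 1240*s + 5*s**2 (T(s) = 5*((s**2 - 248*s) + 305) = 5*(305 + s**2 - 248*s) = 1525 - 1240*s + 5*s**2)
T(I) - 233146 = (1525 - 1240*(-192) + 5*(-192)**2) - 233146 = (1525 + 238080 + 5*36864) - 233146 = (1525 + 238080 + 184320) - 233146 = 423925 - 233146 = 190779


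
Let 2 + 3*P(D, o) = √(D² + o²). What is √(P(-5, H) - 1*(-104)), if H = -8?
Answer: √(930 + 3*√89)/3 ≈ 10.319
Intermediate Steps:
P(D, o) = -⅔ + √(D² + o²)/3
√(P(-5, H) - 1*(-104)) = √((-⅔ + √((-5)² + (-8)²)/3) - 1*(-104)) = √((-⅔ + √(25 + 64)/3) + 104) = √((-⅔ + √89/3) + 104) = √(310/3 + √89/3)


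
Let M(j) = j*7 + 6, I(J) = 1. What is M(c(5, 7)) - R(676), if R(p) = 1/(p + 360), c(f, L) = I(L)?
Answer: 13467/1036 ≈ 12.999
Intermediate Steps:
c(f, L) = 1
R(p) = 1/(360 + p)
M(j) = 6 + 7*j (M(j) = 7*j + 6 = 6 + 7*j)
M(c(5, 7)) - R(676) = (6 + 7*1) - 1/(360 + 676) = (6 + 7) - 1/1036 = 13 - 1*1/1036 = 13 - 1/1036 = 13467/1036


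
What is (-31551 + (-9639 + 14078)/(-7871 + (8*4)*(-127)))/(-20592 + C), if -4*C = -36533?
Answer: 1506262496/547040725 ≈ 2.7535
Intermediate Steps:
C = 36533/4 (C = -¼*(-36533) = 36533/4 ≈ 9133.3)
(-31551 + (-9639 + 14078)/(-7871 + (8*4)*(-127)))/(-20592 + C) = (-31551 + (-9639 + 14078)/(-7871 + (8*4)*(-127)))/(-20592 + 36533/4) = (-31551 + 4439/(-7871 + 32*(-127)))/(-45835/4) = (-31551 + 4439/(-7871 - 4064))*(-4/45835) = (-31551 + 4439/(-11935))*(-4/45835) = (-31551 + 4439*(-1/11935))*(-4/45835) = (-31551 - 4439/11935)*(-4/45835) = -376565624/11935*(-4/45835) = 1506262496/547040725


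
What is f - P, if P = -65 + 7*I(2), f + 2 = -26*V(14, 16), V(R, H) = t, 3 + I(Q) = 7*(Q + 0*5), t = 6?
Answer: -170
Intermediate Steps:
I(Q) = -3 + 7*Q (I(Q) = -3 + 7*(Q + 0*5) = -3 + 7*(Q + 0) = -3 + 7*Q)
V(R, H) = 6
f = -158 (f = -2 - 26*6 = -2 - 156 = -158)
P = 12 (P = -65 + 7*(-3 + 7*2) = -65 + 7*(-3 + 14) = -65 + 7*11 = -65 + 77 = 12)
f - P = -158 - 1*12 = -158 - 12 = -170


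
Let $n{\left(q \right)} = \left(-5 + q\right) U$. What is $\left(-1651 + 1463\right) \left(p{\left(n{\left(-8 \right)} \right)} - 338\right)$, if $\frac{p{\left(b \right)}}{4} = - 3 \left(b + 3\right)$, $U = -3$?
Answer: $158296$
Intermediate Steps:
$n{\left(q \right)} = 15 - 3 q$ ($n{\left(q \right)} = \left(-5 + q\right) \left(-3\right) = 15 - 3 q$)
$p{\left(b \right)} = -36 - 12 b$ ($p{\left(b \right)} = 4 \left(- 3 \left(b + 3\right)\right) = 4 \left(- 3 \left(3 + b\right)\right) = 4 \left(-9 - 3 b\right) = -36 - 12 b$)
$\left(-1651 + 1463\right) \left(p{\left(n{\left(-8 \right)} \right)} - 338\right) = \left(-1651 + 1463\right) \left(\left(-36 - 12 \left(15 - -24\right)\right) - 338\right) = - 188 \left(\left(-36 - 12 \left(15 + 24\right)\right) - 338\right) = - 188 \left(\left(-36 - 468\right) - 338\right) = - 188 \left(-504 - 338\right) = \left(-188\right) \left(-842\right) = 158296$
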